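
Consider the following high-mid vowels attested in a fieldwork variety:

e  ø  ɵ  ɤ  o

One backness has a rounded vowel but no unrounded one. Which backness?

front: unrounded /e/, rounded /ø/.
central: unrounded —, rounded /ɵ/.
back: unrounded /ɤ/, rounded /o/.
Every backness has an unrounded member except central, where /ɘ/ would be expected.

central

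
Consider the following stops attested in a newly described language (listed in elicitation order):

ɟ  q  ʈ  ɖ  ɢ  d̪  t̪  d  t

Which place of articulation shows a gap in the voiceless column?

palatal

Voiceless: /t̪/ (dental), /t/ (alveolar), /ʈ/ (retroflex), /q/ (uvular).
Voiced: /d̪/ (dental), /d/ (alveolar), /ɖ/ (retroflex), /ɟ/ (palatal), /ɢ/ (uvular).
Every place of articulation has a voiceless member except palatal, where /c/ would be expected.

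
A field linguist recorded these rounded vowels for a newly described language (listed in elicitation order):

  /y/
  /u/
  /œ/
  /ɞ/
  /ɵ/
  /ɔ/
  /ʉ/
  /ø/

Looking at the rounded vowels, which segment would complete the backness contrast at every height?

/o/

high: front /y/, central /ʉ/, back /u/.
high-mid: front /ø/, central /ɵ/, back —.
low-mid: front /œ/, central /ɞ/, back /ɔ/.
The high-mid row has no back member, so the gap is the high-mid back rounded vowel /o/.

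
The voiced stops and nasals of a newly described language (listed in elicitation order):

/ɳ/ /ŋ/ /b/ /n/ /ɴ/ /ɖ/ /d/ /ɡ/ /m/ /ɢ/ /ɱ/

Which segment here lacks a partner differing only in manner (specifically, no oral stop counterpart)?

/ɱ/

Bilabial: /b/ ~ /m/
Alveolar: /d/ ~ /n/
Retroflex: /ɖ/ ~ /ɳ/
Velar: /ɡ/ ~ /ŋ/
Uvular: /ɢ/ ~ /ɴ/
Labiodental: only /ɱ/ (nasal); no oral stop partner.
So /ɱ/ is the unpaired segment.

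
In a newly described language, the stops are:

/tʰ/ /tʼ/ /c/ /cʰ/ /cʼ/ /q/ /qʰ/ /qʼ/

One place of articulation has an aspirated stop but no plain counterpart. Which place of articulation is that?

alveolar: plain —, aspirated /tʰ/, ejective /tʼ/.
palatal: plain /c/, aspirated /cʰ/, ejective /cʼ/.
uvular: plain /q/, aspirated /qʰ/, ejective /qʼ/.
Every place of articulation has a plain member except alveolar, where /t/ would be expected.

alveolar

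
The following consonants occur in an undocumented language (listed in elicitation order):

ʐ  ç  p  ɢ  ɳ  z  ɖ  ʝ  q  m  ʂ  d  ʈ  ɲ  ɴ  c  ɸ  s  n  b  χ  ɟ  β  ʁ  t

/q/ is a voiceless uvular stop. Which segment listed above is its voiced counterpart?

The voiced counterpart is a voiced uvular stop — in this inventory, /ɢ/.

/ɢ/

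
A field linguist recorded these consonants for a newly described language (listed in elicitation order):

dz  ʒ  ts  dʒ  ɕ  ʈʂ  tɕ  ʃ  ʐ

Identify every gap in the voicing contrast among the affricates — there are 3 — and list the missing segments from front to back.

Voiceless: /ts/ (alveolar), /ʈʂ/ (retroflex), /tɕ/ (alveolo-palatal).
Voiced: /dz/ (alveolar), /dʒ/ (postalveolar).
Gaps, from front to back: postalveolar lacks voiceless (/tʃ/); retroflex lacks voiced (/ɖʐ/); alveolo-palatal lacks voiced (/dʑ/).

/tʃ/, /ɖʐ/, /dʑ/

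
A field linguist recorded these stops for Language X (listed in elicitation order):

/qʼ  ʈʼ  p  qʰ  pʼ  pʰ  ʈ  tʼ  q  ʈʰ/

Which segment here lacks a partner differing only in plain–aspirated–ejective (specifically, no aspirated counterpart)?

/tʼ/

Bilabial: /p/ ~ /pʰ/ ~ /pʼ/
Retroflex: /ʈ/ ~ /ʈʰ/ ~ /ʈʼ/
Uvular: /q/ ~ /qʰ/ ~ /qʼ/
Alveolar: only /tʼ/ (ejective); no aspirated partner.
So /tʼ/ is the unpaired segment.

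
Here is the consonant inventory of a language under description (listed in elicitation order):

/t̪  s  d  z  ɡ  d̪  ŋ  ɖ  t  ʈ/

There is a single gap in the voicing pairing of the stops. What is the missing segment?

Voiceless: /t̪/ (dental), /t/ (alveolar), /ʈ/ (retroflex).
Voiced: /d̪/ (dental), /d/ (alveolar), /ɖ/ (retroflex), /ɡ/ (velar).
The velar row has no voiceless member, so the gap is the voiceless velar stop /k/.

/k/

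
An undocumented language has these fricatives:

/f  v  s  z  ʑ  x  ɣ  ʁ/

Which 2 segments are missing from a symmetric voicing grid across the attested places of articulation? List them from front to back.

/ɕ/, /χ/

Voiceless: /f/ (labiodental), /s/ (alveolar), /x/ (velar).
Voiced: /v/ (labiodental), /z/ (alveolar), /ʑ/ (alveolo-palatal), /ɣ/ (velar), /ʁ/ (uvular).
Gaps, from front to back: alveolo-palatal lacks voiceless (/ɕ/); uvular lacks voiceless (/χ/).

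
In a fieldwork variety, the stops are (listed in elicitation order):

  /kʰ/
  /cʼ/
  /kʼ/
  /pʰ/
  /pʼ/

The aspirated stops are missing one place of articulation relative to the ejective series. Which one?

bilabial: aspirated /pʰ/, ejective /pʼ/.
palatal: aspirated —, ejective /cʼ/.
velar: aspirated /kʰ/, ejective /kʼ/.
Every place of articulation has an aspirated member except palatal, where /cʰ/ would be expected.

palatal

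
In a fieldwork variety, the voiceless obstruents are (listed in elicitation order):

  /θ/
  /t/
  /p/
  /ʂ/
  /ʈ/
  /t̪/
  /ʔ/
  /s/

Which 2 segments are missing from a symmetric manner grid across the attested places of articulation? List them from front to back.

/ɸ/, /h/

bilabial: stop /p/, fricative —.
dental: stop /t̪/, fricative /θ/.
alveolar: stop /t/, fricative /s/.
retroflex: stop /ʈ/, fricative /ʂ/.
glottal: stop /ʔ/, fricative —.
Gaps, from front to back: bilabial lacks fricative (/ɸ/); glottal lacks fricative (/h/).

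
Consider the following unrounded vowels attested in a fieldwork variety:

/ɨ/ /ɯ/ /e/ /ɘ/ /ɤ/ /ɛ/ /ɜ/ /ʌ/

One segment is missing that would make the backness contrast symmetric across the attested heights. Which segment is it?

/i/

height            front     central   back    
high              —         ɨ         ɯ       
high-mid          e         ɘ         ɤ       
low-mid           ɛ         ɜ         ʌ       
The high row has no front member, so the gap is the high front unrounded vowel /i/.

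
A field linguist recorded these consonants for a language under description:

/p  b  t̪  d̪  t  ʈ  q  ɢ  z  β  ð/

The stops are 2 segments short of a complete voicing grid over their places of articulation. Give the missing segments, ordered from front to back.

/d/, /ɖ/

place of articulation  voiceless  voiced  
bilabial          p         b       
dental            t̪        d̪      
alveolar          t         —       
retroflex         ʈ         —       
uvular            q         ɢ       
Gaps, from front to back: alveolar lacks voiced (/d/); retroflex lacks voiced (/ɖ/).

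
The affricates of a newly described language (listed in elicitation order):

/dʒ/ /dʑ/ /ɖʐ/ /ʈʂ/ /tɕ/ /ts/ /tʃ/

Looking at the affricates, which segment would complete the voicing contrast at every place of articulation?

alveolar: voiceless /ts/, voiced —.
postalveolar: voiceless /tʃ/, voiced /dʒ/.
retroflex: voiceless /ʈʂ/, voiced /ɖʐ/.
alveolo-palatal: voiceless /tɕ/, voiced /dʑ/.
The alveolar row has no voiced member, so the gap is the voiced alveolar affricate /dz/.

/dz/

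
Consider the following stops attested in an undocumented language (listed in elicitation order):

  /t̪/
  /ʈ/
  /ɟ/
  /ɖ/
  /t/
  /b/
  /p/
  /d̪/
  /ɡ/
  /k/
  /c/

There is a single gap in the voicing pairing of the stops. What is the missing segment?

/d/

Voiceless: /p/ (bilabial), /t̪/ (dental), /t/ (alveolar), /ʈ/ (retroflex), /c/ (palatal), /k/ (velar).
Voiced: /b/ (bilabial), /d̪/ (dental), /ɖ/ (retroflex), /ɟ/ (palatal), /ɡ/ (velar).
The alveolar row has no voiced member, so the gap is the voiced alveolar stop /d/.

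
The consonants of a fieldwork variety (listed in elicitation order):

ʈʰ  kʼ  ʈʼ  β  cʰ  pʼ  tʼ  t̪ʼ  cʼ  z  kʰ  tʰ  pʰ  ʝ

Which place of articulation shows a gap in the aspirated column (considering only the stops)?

dental

bilabial: aspirated /pʰ/, ejective /pʼ/.
dental: aspirated —, ejective /t̪ʼ/.
alveolar: aspirated /tʰ/, ejective /tʼ/.
retroflex: aspirated /ʈʰ/, ejective /ʈʼ/.
palatal: aspirated /cʰ/, ejective /cʼ/.
velar: aspirated /kʰ/, ejective /kʼ/.
Every place of articulation has an aspirated member except dental, where /t̪ʰ/ would be expected.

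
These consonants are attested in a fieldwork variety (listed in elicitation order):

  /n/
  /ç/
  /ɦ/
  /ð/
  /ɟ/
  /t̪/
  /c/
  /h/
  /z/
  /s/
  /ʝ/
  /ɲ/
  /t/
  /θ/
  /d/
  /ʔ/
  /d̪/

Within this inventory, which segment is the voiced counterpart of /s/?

/s/ is a voiceless alveolar fricative.
The voiced counterpart is a voiced alveolar fricative — in this inventory, /z/.

/z/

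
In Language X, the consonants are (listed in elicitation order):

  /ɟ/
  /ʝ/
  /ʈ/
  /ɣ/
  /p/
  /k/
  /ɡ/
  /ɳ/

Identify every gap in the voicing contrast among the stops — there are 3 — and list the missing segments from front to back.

place of articulation  voiceless  voiced  
bilabial          p         —       
retroflex         ʈ         —       
palatal           —         ɟ       
velar             k         ɡ       
Gaps, from front to back: bilabial lacks voiced (/b/); retroflex lacks voiced (/ɖ/); palatal lacks voiceless (/c/).

/b/, /ɖ/, /c/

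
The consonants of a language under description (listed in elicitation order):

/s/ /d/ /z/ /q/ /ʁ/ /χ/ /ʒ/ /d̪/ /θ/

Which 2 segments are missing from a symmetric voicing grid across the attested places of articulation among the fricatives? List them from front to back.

/ð/, /ʃ/

place of articulation  voiceless  voiced  
dental            θ         —       
alveolar          s         z       
postalveolar      —         ʒ       
uvular            χ         ʁ       
Gaps, from front to back: dental lacks voiced (/ð/); postalveolar lacks voiceless (/ʃ/).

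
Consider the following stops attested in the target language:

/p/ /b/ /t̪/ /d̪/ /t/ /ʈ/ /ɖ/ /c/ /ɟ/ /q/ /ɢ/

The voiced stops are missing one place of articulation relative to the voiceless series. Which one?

alveolar

bilabial: voiceless /p/, voiced /b/.
dental: voiceless /t̪/, voiced /d̪/.
alveolar: voiceless /t/, voiced —.
retroflex: voiceless /ʈ/, voiced /ɖ/.
palatal: voiceless /c/, voiced /ɟ/.
uvular: voiceless /q/, voiced /ɢ/.
Every place of articulation has a voiced member except alveolar, where /d/ would be expected.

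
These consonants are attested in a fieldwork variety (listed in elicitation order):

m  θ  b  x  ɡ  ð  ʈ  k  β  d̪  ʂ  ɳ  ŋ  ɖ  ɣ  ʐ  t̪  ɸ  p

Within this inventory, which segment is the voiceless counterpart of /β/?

/β/ is a voiced bilabial fricative.
The voiceless counterpart is a voiceless bilabial fricative — in this inventory, /ɸ/.

/ɸ/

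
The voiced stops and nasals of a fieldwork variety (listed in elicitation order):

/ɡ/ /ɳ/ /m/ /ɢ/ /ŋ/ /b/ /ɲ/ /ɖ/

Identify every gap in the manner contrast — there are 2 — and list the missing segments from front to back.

place of articulation  oral stop  nasal   
bilabial          b         m       
retroflex         ɖ         ɳ       
palatal           —         ɲ       
velar             ɡ         ŋ       
uvular            ɢ         —       
Gaps, from front to back: palatal lacks oral stop (/ɟ/); uvular lacks nasal (/ɴ/).

/ɟ/, /ɴ/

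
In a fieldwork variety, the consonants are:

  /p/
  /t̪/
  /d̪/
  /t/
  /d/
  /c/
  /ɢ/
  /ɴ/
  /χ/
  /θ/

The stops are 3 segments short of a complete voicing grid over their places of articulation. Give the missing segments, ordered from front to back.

place of articulation  voiceless  voiced  
bilabial          p         —       
dental            t̪        d̪      
alveolar          t         d       
palatal           c         —       
uvular            —         ɢ       
Gaps, from front to back: bilabial lacks voiced (/b/); palatal lacks voiced (/ɟ/); uvular lacks voiceless (/q/).

/b/, /ɟ/, /q/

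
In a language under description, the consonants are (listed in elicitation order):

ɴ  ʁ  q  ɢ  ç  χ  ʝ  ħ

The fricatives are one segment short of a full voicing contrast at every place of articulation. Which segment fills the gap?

/ʕ/

place of articulation  voiceless  voiced  
palatal           ç         ʝ       
uvular            χ         ʁ       
pharyngeal        ħ         —       
The pharyngeal row has no voiced member, so the gap is the voiced pharyngeal fricative /ʕ/.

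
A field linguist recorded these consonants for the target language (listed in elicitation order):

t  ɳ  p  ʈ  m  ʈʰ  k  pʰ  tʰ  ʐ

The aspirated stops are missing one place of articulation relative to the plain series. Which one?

velar

Plain: /p/ (bilabial), /t/ (alveolar), /ʈ/ (retroflex), /k/ (velar).
Aspirated: /pʰ/ (bilabial), /tʰ/ (alveolar), /ʈʰ/ (retroflex).
Every place of articulation has an aspirated member except velar, where /kʰ/ would be expected.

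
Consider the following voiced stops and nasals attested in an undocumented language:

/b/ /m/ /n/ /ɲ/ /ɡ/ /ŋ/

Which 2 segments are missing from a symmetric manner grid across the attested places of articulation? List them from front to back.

/d/, /ɟ/

bilabial: oral stop /b/, nasal /m/.
alveolar: oral stop —, nasal /n/.
palatal: oral stop —, nasal /ɲ/.
velar: oral stop /ɡ/, nasal /ŋ/.
Gaps, from front to back: alveolar lacks oral stop (/d/); palatal lacks oral stop (/ɟ/).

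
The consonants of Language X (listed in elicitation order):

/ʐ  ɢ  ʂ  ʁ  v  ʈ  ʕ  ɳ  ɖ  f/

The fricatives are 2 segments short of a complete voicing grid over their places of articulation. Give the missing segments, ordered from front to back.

place of articulation  voiceless  voiced  
labiodental       f         v       
retroflex         ʂ         ʐ       
uvular            —         ʁ       
pharyngeal        —         ʕ       
Gaps, from front to back: uvular lacks voiceless (/χ/); pharyngeal lacks voiceless (/ħ/).

/χ/, /ħ/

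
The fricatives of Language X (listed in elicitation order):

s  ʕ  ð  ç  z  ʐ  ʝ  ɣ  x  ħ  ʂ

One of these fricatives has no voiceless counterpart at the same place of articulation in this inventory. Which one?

Alveolar: /s/ ~ /z/
Retroflex: /ʂ/ ~ /ʐ/
Palatal: /ç/ ~ /ʝ/
Velar: /x/ ~ /ɣ/
Pharyngeal: /ħ/ ~ /ʕ/
Dental: only /ð/ (voiced); no voiceless partner.
So /ð/ is the unpaired segment.

/ð/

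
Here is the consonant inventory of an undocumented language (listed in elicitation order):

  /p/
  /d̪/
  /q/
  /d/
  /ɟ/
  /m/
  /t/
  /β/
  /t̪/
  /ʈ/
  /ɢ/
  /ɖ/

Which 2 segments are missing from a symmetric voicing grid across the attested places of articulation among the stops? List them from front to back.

/b/, /c/

bilabial: voiceless /p/, voiced —.
dental: voiceless /t̪/, voiced /d̪/.
alveolar: voiceless /t/, voiced /d/.
retroflex: voiceless /ʈ/, voiced /ɖ/.
palatal: voiceless —, voiced /ɟ/.
uvular: voiceless /q/, voiced /ɢ/.
Gaps, from front to back: bilabial lacks voiced (/b/); palatal lacks voiceless (/c/).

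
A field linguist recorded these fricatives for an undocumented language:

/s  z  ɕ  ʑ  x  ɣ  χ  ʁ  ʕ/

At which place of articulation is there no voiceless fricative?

alveolar: voiceless /s/, voiced /z/.
alveolo-palatal: voiceless /ɕ/, voiced /ʑ/.
velar: voiceless /x/, voiced /ɣ/.
uvular: voiceless /χ/, voiced /ʁ/.
pharyngeal: voiceless —, voiced /ʕ/.
Every place of articulation has a voiceless member except pharyngeal, where /ħ/ would be expected.

pharyngeal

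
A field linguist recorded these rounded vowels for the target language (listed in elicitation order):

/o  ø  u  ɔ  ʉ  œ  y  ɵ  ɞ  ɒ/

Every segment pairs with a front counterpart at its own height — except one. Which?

High: /y/ ~ /ʉ/ ~ /u/
High-mid: /ø/ ~ /ɵ/ ~ /o/
Low-mid: /œ/ ~ /ɞ/ ~ /ɔ/
Low: only /ɒ/ (back); no front partner.
So /ɒ/ is the unpaired segment.

/ɒ/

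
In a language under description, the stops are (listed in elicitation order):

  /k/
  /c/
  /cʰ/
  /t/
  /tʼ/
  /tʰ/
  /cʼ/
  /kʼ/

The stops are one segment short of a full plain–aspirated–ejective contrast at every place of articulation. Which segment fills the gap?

alveolar: plain /t/, aspirated /tʰ/, ejective /tʼ/.
palatal: plain /c/, aspirated /cʰ/, ejective /cʼ/.
velar: plain /k/, aspirated —, ejective /kʼ/.
The velar row has no aspirated member, so the gap is the aspirated velar stop /kʰ/.

/kʰ/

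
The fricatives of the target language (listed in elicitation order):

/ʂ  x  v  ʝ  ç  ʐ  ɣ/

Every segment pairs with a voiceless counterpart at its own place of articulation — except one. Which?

/v/

Retroflex: /ʂ/ ~ /ʐ/
Palatal: /ç/ ~ /ʝ/
Velar: /x/ ~ /ɣ/
Labiodental: only /v/ (voiced); no voiceless partner.
So /v/ is the unpaired segment.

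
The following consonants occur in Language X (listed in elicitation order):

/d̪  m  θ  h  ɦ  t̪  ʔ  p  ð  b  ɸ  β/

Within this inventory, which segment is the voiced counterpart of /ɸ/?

/ɸ/ is a voiceless bilabial fricative.
The voiced counterpart is a voiced bilabial fricative — in this inventory, /β/.

/β/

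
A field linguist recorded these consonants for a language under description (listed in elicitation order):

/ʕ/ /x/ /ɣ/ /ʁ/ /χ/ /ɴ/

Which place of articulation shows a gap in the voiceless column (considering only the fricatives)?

Voiceless: /x/ (velar), /χ/ (uvular).
Voiced: /ɣ/ (velar), /ʁ/ (uvular), /ʕ/ (pharyngeal).
Every place of articulation has a voiceless member except pharyngeal, where /ħ/ would be expected.

pharyngeal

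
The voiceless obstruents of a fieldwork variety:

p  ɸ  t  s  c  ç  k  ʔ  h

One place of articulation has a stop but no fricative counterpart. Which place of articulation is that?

place of articulation  stop      fricative
bilabial          p         ɸ       
alveolar          t         s       
palatal           c         ç       
velar             k         —       
glottal           ʔ         h       
Every place of articulation has a fricative member except velar, where /x/ would be expected.

velar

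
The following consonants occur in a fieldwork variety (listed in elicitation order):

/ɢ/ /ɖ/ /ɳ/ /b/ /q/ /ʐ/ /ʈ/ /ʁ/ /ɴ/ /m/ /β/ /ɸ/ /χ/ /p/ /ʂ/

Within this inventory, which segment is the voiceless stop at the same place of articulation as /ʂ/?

/ʂ/ is a voiceless retroflex fricative.
The voiceless stop at the same place is a voiceless retroflex stop — in this inventory, /ʈ/.

/ʈ/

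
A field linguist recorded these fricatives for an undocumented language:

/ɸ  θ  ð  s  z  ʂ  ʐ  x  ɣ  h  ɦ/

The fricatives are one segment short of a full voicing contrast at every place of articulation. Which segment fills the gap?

bilabial: voiceless /ɸ/, voiced —.
dental: voiceless /θ/, voiced /ð/.
alveolar: voiceless /s/, voiced /z/.
retroflex: voiceless /ʂ/, voiced /ʐ/.
velar: voiceless /x/, voiced /ɣ/.
glottal: voiceless /h/, voiced /ɦ/.
The bilabial row has no voiced member, so the gap is the voiced bilabial fricative /β/.

/β/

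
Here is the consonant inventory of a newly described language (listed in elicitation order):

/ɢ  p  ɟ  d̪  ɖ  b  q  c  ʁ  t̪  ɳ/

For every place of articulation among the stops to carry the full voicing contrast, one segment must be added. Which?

/ʈ/

place of articulation  voiceless  voiced  
bilabial          p         b       
dental            t̪        d̪      
retroflex         —         ɖ       
palatal           c         ɟ       
uvular            q         ɢ       
The retroflex row has no voiceless member, so the gap is the voiceless retroflex stop /ʈ/.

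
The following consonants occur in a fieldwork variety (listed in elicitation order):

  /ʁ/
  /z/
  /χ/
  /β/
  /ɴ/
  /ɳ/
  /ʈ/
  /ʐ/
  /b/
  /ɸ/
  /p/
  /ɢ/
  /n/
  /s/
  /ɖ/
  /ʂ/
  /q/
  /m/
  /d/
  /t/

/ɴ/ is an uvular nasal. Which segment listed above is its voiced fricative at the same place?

/ʁ/

The voiced fricative at the same place is a voiced uvular fricative — in this inventory, /ʁ/.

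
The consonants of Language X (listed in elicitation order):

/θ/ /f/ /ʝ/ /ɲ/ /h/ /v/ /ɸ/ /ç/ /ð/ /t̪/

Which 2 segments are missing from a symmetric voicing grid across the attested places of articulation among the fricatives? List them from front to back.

place of articulation  voiceless  voiced  
bilabial          ɸ         —       
labiodental       f         v       
dental            θ         ð       
palatal           ç         ʝ       
glottal           h         —       
Gaps, from front to back: bilabial lacks voiced (/β/); glottal lacks voiced (/ɦ/).

/β/, /ɦ/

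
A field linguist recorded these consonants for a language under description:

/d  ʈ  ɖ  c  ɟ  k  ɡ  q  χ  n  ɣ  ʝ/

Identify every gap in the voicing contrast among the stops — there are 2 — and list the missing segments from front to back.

/t/, /ɢ/

place of articulation  voiceless  voiced  
alveolar          —         d       
retroflex         ʈ         ɖ       
palatal           c         ɟ       
velar             k         ɡ       
uvular            q         —       
Gaps, from front to back: alveolar lacks voiceless (/t/); uvular lacks voiced (/ɢ/).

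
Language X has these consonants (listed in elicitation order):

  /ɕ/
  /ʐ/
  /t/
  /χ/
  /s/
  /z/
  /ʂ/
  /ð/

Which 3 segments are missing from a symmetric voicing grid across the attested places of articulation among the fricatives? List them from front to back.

/θ/, /ʑ/, /ʁ/

dental: voiceless —, voiced /ð/.
alveolar: voiceless /s/, voiced /z/.
retroflex: voiceless /ʂ/, voiced /ʐ/.
alveolo-palatal: voiceless /ɕ/, voiced —.
uvular: voiceless /χ/, voiced —.
Gaps, from front to back: dental lacks voiceless (/θ/); alveolo-palatal lacks voiced (/ʑ/); uvular lacks voiced (/ʁ/).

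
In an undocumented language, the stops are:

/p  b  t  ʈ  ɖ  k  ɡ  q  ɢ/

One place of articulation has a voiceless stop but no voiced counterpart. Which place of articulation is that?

bilabial: voiceless /p/, voiced /b/.
alveolar: voiceless /t/, voiced —.
retroflex: voiceless /ʈ/, voiced /ɖ/.
velar: voiceless /k/, voiced /ɡ/.
uvular: voiceless /q/, voiced /ɢ/.
Every place of articulation has a voiced member except alveolar, where /d/ would be expected.

alveolar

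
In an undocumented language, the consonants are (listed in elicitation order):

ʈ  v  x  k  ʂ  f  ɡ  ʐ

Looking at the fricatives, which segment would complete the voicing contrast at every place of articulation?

place of articulation  voiceless  voiced  
labiodental       f         v       
retroflex         ʂ         ʐ       
velar             x         —       
The velar row has no voiced member, so the gap is the voiced velar fricative /ɣ/.

/ɣ/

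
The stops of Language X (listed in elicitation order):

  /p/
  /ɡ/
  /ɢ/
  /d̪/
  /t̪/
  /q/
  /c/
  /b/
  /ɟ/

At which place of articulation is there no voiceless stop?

velar

bilabial: voiceless /p/, voiced /b/.
dental: voiceless /t̪/, voiced /d̪/.
palatal: voiceless /c/, voiced /ɟ/.
velar: voiceless —, voiced /ɡ/.
uvular: voiceless /q/, voiced /ɢ/.
Every place of articulation has a voiceless member except velar, where /k/ would be expected.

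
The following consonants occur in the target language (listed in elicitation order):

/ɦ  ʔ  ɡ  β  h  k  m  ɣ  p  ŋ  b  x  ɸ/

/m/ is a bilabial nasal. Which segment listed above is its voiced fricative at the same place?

The voiced fricative at the same place is a voiced bilabial fricative — in this inventory, /β/.

/β/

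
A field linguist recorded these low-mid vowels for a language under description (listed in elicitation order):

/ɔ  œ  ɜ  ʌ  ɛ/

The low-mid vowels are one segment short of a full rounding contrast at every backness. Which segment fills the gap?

/ɞ/

backness          unrounded  rounded 
front             ɛ         œ       
central           ɜ         —       
back              ʌ         ɔ       
The central row has no rounded member, so the gap is the central rounded vowel /ɞ/.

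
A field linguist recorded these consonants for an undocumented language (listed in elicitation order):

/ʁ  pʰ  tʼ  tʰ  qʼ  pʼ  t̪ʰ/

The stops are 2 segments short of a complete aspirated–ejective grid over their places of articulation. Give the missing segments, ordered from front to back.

/t̪ʼ/, /qʰ/

place of articulation  aspirated  ejective
bilabial          pʰ        pʼ      
dental            t̪ʰ       —       
alveolar          tʰ        tʼ      
uvular            —         qʼ      
Gaps, from front to back: dental lacks ejective (/t̪ʼ/); uvular lacks aspirated (/qʰ/).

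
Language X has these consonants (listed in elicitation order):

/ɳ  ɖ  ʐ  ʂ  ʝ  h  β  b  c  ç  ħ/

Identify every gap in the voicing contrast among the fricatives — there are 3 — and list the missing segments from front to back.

Voiceless: /ʂ/ (retroflex), /ç/ (palatal), /ħ/ (pharyngeal), /h/ (glottal).
Voiced: /β/ (bilabial), /ʐ/ (retroflex), /ʝ/ (palatal).
Gaps, from front to back: bilabial lacks voiceless (/ɸ/); pharyngeal lacks voiced (/ʕ/); glottal lacks voiced (/ɦ/).

/ɸ/, /ʕ/, /ɦ/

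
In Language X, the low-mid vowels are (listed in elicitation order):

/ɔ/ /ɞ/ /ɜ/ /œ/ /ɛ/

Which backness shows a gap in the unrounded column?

back

front: unrounded /ɛ/, rounded /œ/.
central: unrounded /ɜ/, rounded /ɞ/.
back: unrounded —, rounded /ɔ/.
Every backness has an unrounded member except back, where /ʌ/ would be expected.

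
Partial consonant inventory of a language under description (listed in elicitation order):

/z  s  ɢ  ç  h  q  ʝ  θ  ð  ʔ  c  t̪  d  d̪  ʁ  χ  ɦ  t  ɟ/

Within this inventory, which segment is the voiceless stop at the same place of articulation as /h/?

/ʔ/

/h/ is a voiceless glottal fricative.
The voiceless stop at the same place is a voiceless glottal stop — in this inventory, /ʔ/.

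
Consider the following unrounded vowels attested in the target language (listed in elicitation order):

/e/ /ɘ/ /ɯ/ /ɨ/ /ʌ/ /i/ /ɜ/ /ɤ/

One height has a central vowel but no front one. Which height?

Front: /i/ (high), /e/ (high-mid).
Central: /ɨ/ (high), /ɘ/ (high-mid), /ɜ/ (low-mid).
Back: /ɯ/ (high), /ɤ/ (high-mid), /ʌ/ (low-mid).
Every height has a front member except low-mid, where /ɛ/ would be expected.

low-mid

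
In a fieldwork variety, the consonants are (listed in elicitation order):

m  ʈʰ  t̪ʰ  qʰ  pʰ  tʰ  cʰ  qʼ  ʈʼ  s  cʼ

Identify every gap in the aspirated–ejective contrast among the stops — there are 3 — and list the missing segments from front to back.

/pʼ/, /t̪ʼ/, /tʼ/

bilabial: aspirated /pʰ/, ejective —.
dental: aspirated /t̪ʰ/, ejective —.
alveolar: aspirated /tʰ/, ejective —.
retroflex: aspirated /ʈʰ/, ejective /ʈʼ/.
palatal: aspirated /cʰ/, ejective /cʼ/.
uvular: aspirated /qʰ/, ejective /qʼ/.
Gaps, from front to back: bilabial lacks ejective (/pʼ/); dental lacks ejective (/t̪ʼ/); alveolar lacks ejective (/tʼ/).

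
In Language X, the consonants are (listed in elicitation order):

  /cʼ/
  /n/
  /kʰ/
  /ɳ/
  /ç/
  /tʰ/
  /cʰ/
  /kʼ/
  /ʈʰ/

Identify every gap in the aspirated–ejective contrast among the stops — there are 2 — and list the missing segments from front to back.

/tʼ/, /ʈʼ/

alveolar: aspirated /tʰ/, ejective —.
retroflex: aspirated /ʈʰ/, ejective —.
palatal: aspirated /cʰ/, ejective /cʼ/.
velar: aspirated /kʰ/, ejective /kʼ/.
Gaps, from front to back: alveolar lacks ejective (/tʼ/); retroflex lacks ejective (/ʈʼ/).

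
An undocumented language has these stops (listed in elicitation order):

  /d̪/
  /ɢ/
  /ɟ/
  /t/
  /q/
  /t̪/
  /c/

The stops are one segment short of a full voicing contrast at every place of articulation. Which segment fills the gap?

Voiceless: /t̪/ (dental), /t/ (alveolar), /c/ (palatal), /q/ (uvular).
Voiced: /d̪/ (dental), /ɟ/ (palatal), /ɢ/ (uvular).
The alveolar row has no voiced member, so the gap is the voiced alveolar stop /d/.

/d/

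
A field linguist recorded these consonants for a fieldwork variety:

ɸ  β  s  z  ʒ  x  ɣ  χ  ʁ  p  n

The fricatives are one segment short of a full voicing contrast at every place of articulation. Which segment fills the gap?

/ʃ/

bilabial: voiceless /ɸ/, voiced /β/.
alveolar: voiceless /s/, voiced /z/.
postalveolar: voiceless —, voiced /ʒ/.
velar: voiceless /x/, voiced /ɣ/.
uvular: voiceless /χ/, voiced /ʁ/.
The postalveolar row has no voiceless member, so the gap is the voiceless postalveolar fricative /ʃ/.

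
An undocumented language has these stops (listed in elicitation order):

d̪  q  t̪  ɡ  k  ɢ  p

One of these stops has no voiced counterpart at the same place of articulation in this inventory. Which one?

/p/

Dental: /t̪/ ~ /d̪/
Velar: /k/ ~ /ɡ/
Uvular: /q/ ~ /ɢ/
Bilabial: only /p/ (voiceless); no voiced partner.
So /p/ is the unpaired segment.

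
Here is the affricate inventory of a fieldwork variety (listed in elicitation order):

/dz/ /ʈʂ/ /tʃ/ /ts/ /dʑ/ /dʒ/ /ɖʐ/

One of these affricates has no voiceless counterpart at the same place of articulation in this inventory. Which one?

Alveolar: /ts/ ~ /dz/
Postalveolar: /tʃ/ ~ /dʒ/
Retroflex: /ʈʂ/ ~ /ɖʐ/
Alveolo-palatal: only /dʑ/ (voiced); no voiceless partner.
So /dʑ/ is the unpaired segment.

/dʑ/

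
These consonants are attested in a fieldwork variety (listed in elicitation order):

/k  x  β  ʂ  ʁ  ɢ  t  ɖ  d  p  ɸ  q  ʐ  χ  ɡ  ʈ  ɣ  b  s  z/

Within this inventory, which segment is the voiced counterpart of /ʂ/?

/ʐ/

/ʂ/ is a voiceless retroflex fricative.
The voiced counterpart is a voiced retroflex fricative — in this inventory, /ʐ/.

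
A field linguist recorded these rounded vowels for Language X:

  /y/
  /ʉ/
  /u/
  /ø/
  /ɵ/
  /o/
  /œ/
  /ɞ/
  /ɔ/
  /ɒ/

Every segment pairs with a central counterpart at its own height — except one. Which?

High: /y/ ~ /ʉ/ ~ /u/
High-mid: /ø/ ~ /ɵ/ ~ /o/
Low-mid: /œ/ ~ /ɞ/ ~ /ɔ/
Low: only /ɒ/ (back); no central partner.
So /ɒ/ is the unpaired segment.

/ɒ/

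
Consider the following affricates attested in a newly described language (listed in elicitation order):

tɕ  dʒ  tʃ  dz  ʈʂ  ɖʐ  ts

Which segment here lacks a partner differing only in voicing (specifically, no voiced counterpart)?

/tɕ/

Alveolar: /ts/ ~ /dz/
Postalveolar: /tʃ/ ~ /dʒ/
Retroflex: /ʈʂ/ ~ /ɖʐ/
Alveolo-palatal: only /tɕ/ (voiceless); no voiced partner.
So /tɕ/ is the unpaired segment.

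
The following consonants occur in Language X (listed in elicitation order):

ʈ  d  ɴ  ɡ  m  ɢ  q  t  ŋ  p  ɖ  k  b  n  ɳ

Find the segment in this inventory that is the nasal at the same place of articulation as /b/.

/m/

/b/ is a voiced bilabial stop.
The nasal at the same place is a bilabial nasal — in this inventory, /m/.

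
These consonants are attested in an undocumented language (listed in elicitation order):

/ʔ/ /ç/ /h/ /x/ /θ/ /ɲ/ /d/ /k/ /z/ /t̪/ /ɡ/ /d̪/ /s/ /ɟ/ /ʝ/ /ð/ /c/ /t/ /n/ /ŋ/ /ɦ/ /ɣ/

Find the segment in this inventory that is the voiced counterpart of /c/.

/c/ is a voiceless palatal stop.
The voiced counterpart is a voiced palatal stop — in this inventory, /ɟ/.

/ɟ/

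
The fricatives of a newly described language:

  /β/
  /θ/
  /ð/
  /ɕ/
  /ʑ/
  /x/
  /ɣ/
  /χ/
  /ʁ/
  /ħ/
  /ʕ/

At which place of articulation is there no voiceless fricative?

bilabial: voiceless —, voiced /β/.
dental: voiceless /θ/, voiced /ð/.
alveolo-palatal: voiceless /ɕ/, voiced /ʑ/.
velar: voiceless /x/, voiced /ɣ/.
uvular: voiceless /χ/, voiced /ʁ/.
pharyngeal: voiceless /ħ/, voiced /ʕ/.
Every place of articulation has a voiceless member except bilabial, where /ɸ/ would be expected.

bilabial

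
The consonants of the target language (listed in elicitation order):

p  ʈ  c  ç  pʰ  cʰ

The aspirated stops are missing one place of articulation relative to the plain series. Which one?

retroflex

place of articulation  plain     aspirated
bilabial          p         pʰ      
retroflex         ʈ         —       
palatal           c         cʰ      
Every place of articulation has an aspirated member except retroflex, where /ʈʰ/ would be expected.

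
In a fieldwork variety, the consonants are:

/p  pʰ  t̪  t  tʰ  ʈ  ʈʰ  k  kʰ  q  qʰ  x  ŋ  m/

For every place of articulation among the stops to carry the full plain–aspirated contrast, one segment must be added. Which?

bilabial: plain /p/, aspirated /pʰ/.
dental: plain /t̪/, aspirated —.
alveolar: plain /t/, aspirated /tʰ/.
retroflex: plain /ʈ/, aspirated /ʈʰ/.
velar: plain /k/, aspirated /kʰ/.
uvular: plain /q/, aspirated /qʰ/.
The dental row has no aspirated member, so the gap is the aspirated dental stop /t̪ʰ/.

/t̪ʰ/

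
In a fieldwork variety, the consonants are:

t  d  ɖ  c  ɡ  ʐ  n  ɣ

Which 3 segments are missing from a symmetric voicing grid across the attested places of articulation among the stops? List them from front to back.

/ʈ/, /ɟ/, /k/

place of articulation  voiceless  voiced  
alveolar          t         d       
retroflex         —         ɖ       
palatal           c         —       
velar             —         ɡ       
Gaps, from front to back: retroflex lacks voiceless (/ʈ/); palatal lacks voiced (/ɟ/); velar lacks voiceless (/k/).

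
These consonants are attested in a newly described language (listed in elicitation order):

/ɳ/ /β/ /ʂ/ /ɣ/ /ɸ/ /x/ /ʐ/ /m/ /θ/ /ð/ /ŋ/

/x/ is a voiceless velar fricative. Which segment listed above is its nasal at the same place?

The nasal at the same place is a velar nasal — in this inventory, /ŋ/.

/ŋ/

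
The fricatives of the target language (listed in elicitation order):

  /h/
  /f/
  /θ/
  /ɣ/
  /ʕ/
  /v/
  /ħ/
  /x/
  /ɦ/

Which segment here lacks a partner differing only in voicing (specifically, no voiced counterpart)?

Labiodental: /f/ ~ /v/
Velar: /x/ ~ /ɣ/
Pharyngeal: /ħ/ ~ /ʕ/
Glottal: /h/ ~ /ɦ/
Dental: only /θ/ (voiceless); no voiced partner.
So /θ/ is the unpaired segment.

/θ/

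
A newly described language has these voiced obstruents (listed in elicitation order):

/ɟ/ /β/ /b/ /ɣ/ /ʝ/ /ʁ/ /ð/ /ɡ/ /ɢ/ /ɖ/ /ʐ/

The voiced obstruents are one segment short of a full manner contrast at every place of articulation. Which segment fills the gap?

place of articulation  stop      fricative
bilabial          b         β       
dental            —         ð       
retroflex         ɖ         ʐ       
palatal           ɟ         ʝ       
velar             ɡ         ɣ       
uvular            ɢ         ʁ       
The dental row has no stop member, so the gap is the dental stop /d̪/.

/d̪/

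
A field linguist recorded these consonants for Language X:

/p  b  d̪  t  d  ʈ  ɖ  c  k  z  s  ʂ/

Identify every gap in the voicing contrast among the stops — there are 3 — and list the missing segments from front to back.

/t̪/, /ɟ/, /ɡ/

place of articulation  voiceless  voiced  
bilabial          p         b       
dental            —         d̪      
alveolar          t         d       
retroflex         ʈ         ɖ       
palatal           c         —       
velar             k         —       
Gaps, from front to back: dental lacks voiceless (/t̪/); palatal lacks voiced (/ɟ/); velar lacks voiced (/ɡ/).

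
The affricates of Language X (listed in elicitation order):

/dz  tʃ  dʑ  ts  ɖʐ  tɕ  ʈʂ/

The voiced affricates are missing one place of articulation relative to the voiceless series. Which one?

postalveolar

place of articulation  voiceless  voiced  
alveolar          ts        dz      
postalveolar      tʃ        —       
retroflex         ʈʂ        ɖʐ      
alveolo-palatal   tɕ        dʑ      
Every place of articulation has a voiced member except postalveolar, where /dʒ/ would be expected.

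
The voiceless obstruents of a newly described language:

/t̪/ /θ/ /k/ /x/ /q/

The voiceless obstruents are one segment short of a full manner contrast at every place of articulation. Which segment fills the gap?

/χ/

place of articulation  stop      fricative
dental            t̪        θ       
velar             k         x       
uvular            q         —       
The uvular row has no fricative member, so the gap is the uvular fricative /χ/.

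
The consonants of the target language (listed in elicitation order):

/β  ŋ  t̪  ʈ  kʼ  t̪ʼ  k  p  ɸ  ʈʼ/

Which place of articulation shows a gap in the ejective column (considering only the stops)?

bilabial

place of articulation  plain     ejective
bilabial          p         —       
dental            t̪        t̪ʼ     
retroflex         ʈ         ʈʼ      
velar             k         kʼ      
Every place of articulation has an ejective member except bilabial, where /pʼ/ would be expected.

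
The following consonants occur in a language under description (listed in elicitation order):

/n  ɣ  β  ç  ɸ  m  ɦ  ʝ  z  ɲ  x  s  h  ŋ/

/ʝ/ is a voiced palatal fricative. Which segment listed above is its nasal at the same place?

The nasal at the same place is a palatal nasal — in this inventory, /ɲ/.

/ɲ/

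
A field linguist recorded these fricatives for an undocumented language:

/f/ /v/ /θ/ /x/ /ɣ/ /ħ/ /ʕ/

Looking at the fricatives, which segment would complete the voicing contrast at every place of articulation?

/ð/

labiodental: voiceless /f/, voiced /v/.
dental: voiceless /θ/, voiced —.
velar: voiceless /x/, voiced /ɣ/.
pharyngeal: voiceless /ħ/, voiced /ʕ/.
The dental row has no voiced member, so the gap is the voiced dental fricative /ð/.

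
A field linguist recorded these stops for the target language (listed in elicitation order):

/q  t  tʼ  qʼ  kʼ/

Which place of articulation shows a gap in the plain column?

alveolar: plain /t/, ejective /tʼ/.
velar: plain —, ejective /kʼ/.
uvular: plain /q/, ejective /qʼ/.
Every place of articulation has a plain member except velar, where /k/ would be expected.

velar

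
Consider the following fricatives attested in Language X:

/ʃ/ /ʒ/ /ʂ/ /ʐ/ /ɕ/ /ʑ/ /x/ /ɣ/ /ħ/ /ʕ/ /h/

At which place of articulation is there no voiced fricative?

glottal

Voiceless: /ʃ/ (postalveolar), /ʂ/ (retroflex), /ɕ/ (alveolo-palatal), /x/ (velar), /ħ/ (pharyngeal), /h/ (glottal).
Voiced: /ʒ/ (postalveolar), /ʐ/ (retroflex), /ʑ/ (alveolo-palatal), /ɣ/ (velar), /ʕ/ (pharyngeal).
Every place of articulation has a voiced member except glottal, where /ɦ/ would be expected.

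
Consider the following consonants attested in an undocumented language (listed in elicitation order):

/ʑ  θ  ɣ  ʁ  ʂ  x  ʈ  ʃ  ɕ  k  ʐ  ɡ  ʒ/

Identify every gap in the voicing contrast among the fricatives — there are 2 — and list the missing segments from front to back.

Voiceless: /θ/ (dental), /ʃ/ (postalveolar), /ʂ/ (retroflex), /ɕ/ (alveolo-palatal), /x/ (velar).
Voiced: /ʒ/ (postalveolar), /ʐ/ (retroflex), /ʑ/ (alveolo-palatal), /ɣ/ (velar), /ʁ/ (uvular).
Gaps, from front to back: dental lacks voiced (/ð/); uvular lacks voiceless (/χ/).

/ð/, /χ/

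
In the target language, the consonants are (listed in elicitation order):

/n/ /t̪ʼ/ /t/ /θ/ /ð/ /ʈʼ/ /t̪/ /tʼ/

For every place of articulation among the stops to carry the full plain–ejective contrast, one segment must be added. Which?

Plain: /t̪/ (dental), /t/ (alveolar).
Ejective: /t̪ʼ/ (dental), /tʼ/ (alveolar), /ʈʼ/ (retroflex).
The retroflex row has no plain member, so the gap is the plain retroflex stop /ʈ/.

/ʈ/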